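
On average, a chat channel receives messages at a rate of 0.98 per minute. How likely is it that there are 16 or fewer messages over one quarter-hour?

Over the interval, μ = 0.98 × 15 = 14.7 (a quarter-hour = 15 minutes).
P(N ≤ 16) = Σ_{j=0}^{16} e^(−μ) μ^j/j! ≈ 0.6926.

0.6926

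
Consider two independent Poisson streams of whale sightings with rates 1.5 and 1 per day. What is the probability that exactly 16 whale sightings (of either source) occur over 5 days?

0.0633

Independent Poisson processes superpose: combined rate λ = 1.5 + 1 = 2.5 per day.
Over the interval, μ = 2.5 × 5 = 12.5 (5 days).
P(N = 16) = e^(−12.5) · 12.5^16/16! ≈ 0.0633.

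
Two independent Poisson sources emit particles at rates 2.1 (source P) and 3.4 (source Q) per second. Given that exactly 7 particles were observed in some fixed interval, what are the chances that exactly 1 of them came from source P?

0.1492

Given the total, each event is independently from source P with probability p = λ_P/(λ_P+λ_Q) = 2.1/5.5 ≈ 0.3818.
So K ~ Binomial(7, 2.1/5.5): P(K = 1) = C(7,1) · (2.1/5.5)^1 · (3.4/5.5)^6 ≈ 0.1492.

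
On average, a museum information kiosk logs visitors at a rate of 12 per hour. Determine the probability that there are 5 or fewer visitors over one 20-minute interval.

0.7851

Over the interval, μ = 12 × 1/3 = 4 (a 20-minute interval = 1/3 hours).
P(N ≤ 5) = Σ_{j=0}^{5} e^(−μ) μ^j/j! ≈ 0.7851.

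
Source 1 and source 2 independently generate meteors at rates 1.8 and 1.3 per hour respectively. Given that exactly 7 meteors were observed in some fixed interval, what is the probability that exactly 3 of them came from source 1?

0.2119

Given the total, each event is independently from source 1 with probability p = λ_1/(λ_1+λ_2) = 1.8/3.1 ≈ 0.5806.
So K ~ Binomial(7, 1.8/3.1): P(K = 3) = C(7,3) · (1.8/3.1)^3 · (1.3/3.1)^4 ≈ 0.2119.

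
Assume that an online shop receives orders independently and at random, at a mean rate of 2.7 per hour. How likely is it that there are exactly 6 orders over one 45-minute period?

0.0126

Over the interval, μ = 2.7 × 0.75 = 2.025 (a 45-minute period = 0.75 hours).
P(N = 6) = e^(−μ) μ^6/6! = e^(−2.025) · 2.025^6/720 ≈ 0.0126.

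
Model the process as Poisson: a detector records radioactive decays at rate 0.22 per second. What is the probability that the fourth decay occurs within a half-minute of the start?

0.8948

Over the interval, μ = 0.22 × 30 = 6.6 (a half-minute = 30 seconds).
The fourth arrival falls in the interval iff at least 4 events occur there: P(S_4 ≤ t) = P(N ≥ 4) = 1 − P(N ≤ 3) ≈ 0.8948.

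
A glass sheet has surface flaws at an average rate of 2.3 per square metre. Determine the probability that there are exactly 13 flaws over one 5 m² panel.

Over the interval, μ = 2.3 × 5 = 11.5 (a 5 m² panel = 5 square metres).
P(N = 13) = e^(−μ) μ^13/13! = e^(−11.5) · 11.5^13/6227020800 ≈ 0.1001.

0.1001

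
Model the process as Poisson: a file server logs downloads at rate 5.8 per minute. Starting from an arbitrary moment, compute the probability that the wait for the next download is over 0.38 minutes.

0.1104

The wait for the next event is exponential with rate λ = 5.8 per minute.
P(T > 0.38) = e^(−λt) = e^(−5.8 × 0.38) = e^(−2.204) ≈ 0.1104.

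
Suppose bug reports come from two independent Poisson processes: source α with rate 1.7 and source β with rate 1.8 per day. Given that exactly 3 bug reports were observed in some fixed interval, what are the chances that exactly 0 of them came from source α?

0.1360

Given the total, each event is independently from source α with probability p = λ_α/(λ_α+λ_β) = 1.7/3.5 ≈ 0.4857.
So K ~ Binomial(3, 1.7/3.5): P(K = 0) = C(3,0) · (1.7/3.5)^0 · (1.8/3.5)^3 ≈ 0.1360.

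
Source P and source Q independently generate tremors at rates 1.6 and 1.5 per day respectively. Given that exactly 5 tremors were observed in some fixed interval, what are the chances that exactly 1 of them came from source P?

0.1415

Given the total, each event is independently from source P with probability p = λ_P/(λ_P+λ_Q) = 1.6/3.1 ≈ 0.5161.
So K ~ Binomial(5, 1.6/3.1): P(K = 1) = C(5,1) · (1.6/3.1)^1 · (1.5/3.1)^4 ≈ 0.1415.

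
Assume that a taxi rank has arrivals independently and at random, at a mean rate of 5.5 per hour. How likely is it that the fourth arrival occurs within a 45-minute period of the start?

Over the interval, μ = 5.5 × 0.75 = 4.125 (a 45-minute period = 0.75 hours).
The fourth arrival falls in the interval iff at least 4 events occur there: P(S_4 ≤ t) = P(N ≥ 4) = 1 − P(N ≤ 3) ≈ 0.5906.

0.5906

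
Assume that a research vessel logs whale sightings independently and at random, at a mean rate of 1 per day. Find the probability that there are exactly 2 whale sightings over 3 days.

Over the interval, μ = 1 × 3 = 3 (3 days).
P(N = 2) = e^(−μ) μ^2/2! = e^(−3) · 3^2/2 ≈ 0.2240.

0.2240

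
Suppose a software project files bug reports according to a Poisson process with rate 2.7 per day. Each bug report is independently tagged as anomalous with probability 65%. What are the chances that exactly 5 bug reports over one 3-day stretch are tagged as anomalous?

Thinning: the bug reports that are tagged as anomalous themselves form a Poisson process with rate 0.65 × 2.7 = 1.755 per day.
Over the interval, μ = 1.755 × 3 = 5.265 (a 3-day stretch = 3 days).
P(N = 5) = e^(−5.265) · 5.265^5/5! ≈ 0.1743.

0.1743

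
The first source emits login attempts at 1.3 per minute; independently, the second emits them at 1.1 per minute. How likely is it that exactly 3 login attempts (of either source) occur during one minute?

0.2090

Independent Poisson processes superpose: combined rate λ = 1.3 + 1.1 = 2.4 per minute.
So μ = 2.4.
P(N = 3) = e^(−2.4) · 2.4^3/3! ≈ 0.2090.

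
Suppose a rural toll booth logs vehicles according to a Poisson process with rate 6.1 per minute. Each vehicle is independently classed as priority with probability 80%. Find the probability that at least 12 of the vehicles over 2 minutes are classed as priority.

0.2763

Thinning: the vehicles that are classed as priority themselves form a Poisson process with rate 0.8 × 6.1 = 4.88 per minute.
Over the interval, μ = 4.88 × 2 = 9.76 (2 minutes).
P(N ≥ 12) = 1 − P(N ≤ 11) ≈ 0.2763.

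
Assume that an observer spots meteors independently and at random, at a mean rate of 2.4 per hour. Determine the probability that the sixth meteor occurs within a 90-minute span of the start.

Over the interval, μ = 2.4 × 1.5 = 3.6 (a 90-minute span = 1.5 hours).
The sixth arrival falls in the interval iff at least 6 events occur there: P(S_6 ≤ t) = P(N ≥ 6) = 1 − P(N ≤ 5) ≈ 0.1559.

0.1559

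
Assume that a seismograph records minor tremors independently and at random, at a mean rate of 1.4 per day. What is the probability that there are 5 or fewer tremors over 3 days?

0.7531

Over the interval, μ = 1.4 × 3 = 4.2 (3 days).
P(N ≤ 5) = Σ_{j=0}^{5} e^(−μ) μ^j/j! ≈ 0.7531.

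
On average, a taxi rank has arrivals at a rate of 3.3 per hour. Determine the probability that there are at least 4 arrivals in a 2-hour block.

Over the interval, μ = 3.3 × 2 = 6.6 (a 2-hour block = 2 hours).
P(N ≥ 4) = 1 − P(N ≤ 3) = 1 − Σ_{j=0}^{3} e^(−μ) μ^j/j! ≈ 0.8948.

0.8948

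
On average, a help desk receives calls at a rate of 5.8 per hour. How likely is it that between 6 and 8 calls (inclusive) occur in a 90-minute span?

Over the interval, μ = 5.8 × 1.5 = 8.7 (a 90-minute span = 1.5 hours).
P(6 ≤ N ≤ 8) = Σ_{j=6}^{8} e^(−8.7) · 8.7^j/j! ≈ 0.3606.

0.3606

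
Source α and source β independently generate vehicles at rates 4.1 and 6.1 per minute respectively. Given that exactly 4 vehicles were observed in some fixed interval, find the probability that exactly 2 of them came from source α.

0.3467

Given the total, each event is independently from source α with probability p = λ_α/(λ_α+λ_β) = 4.1/10.2 ≈ 0.4020.
So K ~ Binomial(4, 4.1/10.2): P(K = 2) = C(4,2) · (4.1/10.2)^2 · (6.1/10.2)^2 ≈ 0.3467.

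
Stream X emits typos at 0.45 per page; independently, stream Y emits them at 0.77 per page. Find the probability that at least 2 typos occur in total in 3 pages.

Independent Poisson processes superpose: combined rate λ = 0.45 + 0.77 = 1.22 per page.
Over the interval, μ = 1.22 × 3 = 3.66 (3 pages).
P(N ≥ 2) = 1 − P(N ≤ 1) ≈ 0.8801.

0.8801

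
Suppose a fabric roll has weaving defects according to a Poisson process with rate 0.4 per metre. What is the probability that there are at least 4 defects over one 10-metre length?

0.5665

Over the interval, μ = 0.4 × 10 = 4 (a 10-metre length = 10 metres).
P(N ≥ 4) = 1 − P(N ≤ 3) = 1 − Σ_{j=0}^{3} e^(−μ) μ^j/j! ≈ 0.5665.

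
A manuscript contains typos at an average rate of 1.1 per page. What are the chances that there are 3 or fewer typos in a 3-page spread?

Over the interval, μ = 1.1 × 3 = 3.3 (a 3-page spread = 3 pages).
P(N ≤ 3) = Σ_{j=0}^{3} e^(−μ) μ^j/j! ≈ 0.5803.

0.5803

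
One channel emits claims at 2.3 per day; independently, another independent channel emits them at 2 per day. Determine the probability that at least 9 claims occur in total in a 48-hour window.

Independent Poisson processes superpose: combined rate λ = 2.3 + 2 = 4.3 per day.
Over the interval, μ = 4.3 × 2 = 8.6 (a 48-hour window = 2 days).
P(N ≥ 9) = 1 − P(N ≤ 8) ≈ 0.4906.

0.4906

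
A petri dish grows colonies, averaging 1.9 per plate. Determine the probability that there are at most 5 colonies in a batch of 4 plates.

0.2307

Over the interval, μ = 1.9 × 4 = 7.6 (a batch of 4 plates = 4 plates).
P(N ≤ 5) = Σ_{j=0}^{5} e^(−μ) μ^j/j! ≈ 0.2307.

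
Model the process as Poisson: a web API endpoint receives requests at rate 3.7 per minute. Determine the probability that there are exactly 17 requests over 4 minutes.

Over the interval, μ = 3.7 × 4 = 14.8 (4 minutes).
P(N = 17) = e^(−μ) μ^17/17! = e^(−14.8) · 14.8^17/355687428096000 ≈ 0.0824.

0.0824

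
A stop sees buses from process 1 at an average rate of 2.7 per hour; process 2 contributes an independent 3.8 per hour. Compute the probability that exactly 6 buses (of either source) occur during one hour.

Independent Poisson processes superpose: combined rate λ = 2.7 + 3.8 = 6.5 per hour.
So μ = 6.5.
P(N = 6) = e^(−6.5) · 6.5^6/6! ≈ 0.1575.

0.1575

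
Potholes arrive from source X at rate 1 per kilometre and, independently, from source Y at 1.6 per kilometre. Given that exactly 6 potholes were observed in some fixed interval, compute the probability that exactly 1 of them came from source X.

Given the total, each event is independently from source X with probability p = λ_X/(λ_X+λ_Y) = 1/2.6 ≈ 0.3846.
So K ~ Binomial(6, 1/2.6): P(K = 1) = C(6,1) · (1/2.6)^1 · (1.6/2.6)^5 ≈ 0.2037.

0.2037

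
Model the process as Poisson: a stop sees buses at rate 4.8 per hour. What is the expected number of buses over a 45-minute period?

3.6

E[N] = λt = 4.8 × 0.75 = 3.6 (a 45-minute period = 0.75 hours).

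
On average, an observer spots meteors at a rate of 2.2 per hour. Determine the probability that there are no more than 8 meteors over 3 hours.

0.7796

Over the interval, μ = 2.2 × 3 = 6.6 (3 hours).
P(N ≤ 8) = Σ_{j=0}^{8} e^(−μ) μ^j/j! ≈ 0.7796.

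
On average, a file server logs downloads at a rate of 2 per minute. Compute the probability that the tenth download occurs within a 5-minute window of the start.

0.5421

Over the interval, μ = 2 × 5 = 10 (a 5-minute window = 5 minutes).
The tenth arrival falls in the interval iff at least 10 events occur there: P(S_10 ≤ t) = P(N ≥ 10) = 1 − P(N ≤ 9) ≈ 0.5421.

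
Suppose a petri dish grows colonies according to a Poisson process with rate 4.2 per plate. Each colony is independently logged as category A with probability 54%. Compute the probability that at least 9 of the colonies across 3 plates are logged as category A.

0.2457

Thinning: the colonies that are logged as category A themselves form a Poisson process with rate 0.54 × 4.2 = 2.268 per plate.
Over the interval, μ = 2.268 × 3 = 6.804 (3 plates).
P(N ≥ 9) = 1 − P(N ≤ 8) ≈ 0.2457.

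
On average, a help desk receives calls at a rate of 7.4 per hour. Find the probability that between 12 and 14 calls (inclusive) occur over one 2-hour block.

Over the interval, μ = 7.4 × 2 = 14.8 (a 2-hour block = 2 hours).
P(12 ≤ N ≤ 14) = Σ_{j=12}^{14} e^(−14.8) · 14.8^j/j! ≈ 0.2879.

0.2879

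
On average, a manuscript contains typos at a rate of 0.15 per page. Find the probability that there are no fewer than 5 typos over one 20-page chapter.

Over the interval, μ = 0.15 × 20 = 3 (a 20-page chapter = 20 pages).
P(N ≥ 5) = 1 − P(N ≤ 4) = 1 − Σ_{j=0}^{4} e^(−μ) μ^j/j! ≈ 0.1847.

0.1847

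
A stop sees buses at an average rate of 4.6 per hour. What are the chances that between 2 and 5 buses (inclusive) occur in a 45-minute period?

0.7229

Over the interval, μ = 4.6 × 0.75 = 3.45 (a 45-minute period = 0.75 hours).
P(2 ≤ N ≤ 5) = Σ_{j=2}^{5} e^(−3.45) · 3.45^j/j! ≈ 0.7229.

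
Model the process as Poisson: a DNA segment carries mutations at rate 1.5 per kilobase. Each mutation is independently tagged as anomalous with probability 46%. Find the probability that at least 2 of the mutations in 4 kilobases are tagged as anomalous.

0.7620

Thinning: the mutations that are tagged as anomalous themselves form a Poisson process with rate 0.46 × 1.5 = 0.69 per kilobase.
Over the interval, μ = 0.69 × 4 = 2.76 (4 kilobases).
P(N ≥ 2) = 1 − P(N ≤ 1) ≈ 0.7620.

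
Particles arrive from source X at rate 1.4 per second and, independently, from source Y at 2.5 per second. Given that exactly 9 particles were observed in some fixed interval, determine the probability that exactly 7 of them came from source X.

Given the total, each event is independently from source X with probability p = λ_X/(λ_X+λ_Y) = 1.4/3.9 ≈ 0.3590.
So K ~ Binomial(9, 1.4/3.9): P(K = 7) = C(9,7) · (1.4/3.9)^7 · (2.5/3.9)^2 ≈ 0.0114.

0.0114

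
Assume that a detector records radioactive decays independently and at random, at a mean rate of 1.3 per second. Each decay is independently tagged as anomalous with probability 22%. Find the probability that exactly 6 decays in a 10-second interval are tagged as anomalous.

0.0435

Thinning: the decays that are tagged as anomalous themselves form a Poisson process with rate 0.22 × 1.3 = 0.286 per second.
Over the interval, μ = 0.286 × 10 = 2.86 (a 10-second interval = 10 seconds).
P(N = 6) = e^(−2.86) · 2.86^6/6! ≈ 0.0435.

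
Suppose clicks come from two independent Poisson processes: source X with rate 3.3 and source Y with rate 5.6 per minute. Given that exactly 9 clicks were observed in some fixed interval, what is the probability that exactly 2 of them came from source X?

0.1933

Given the total, each event is independently from source X with probability p = λ_X/(λ_X+λ_Y) = 3.3/8.9 ≈ 0.3708.
So K ~ Binomial(9, 3.3/8.9): P(K = 2) = C(9,2) · (3.3/8.9)^2 · (5.6/8.9)^7 ≈ 0.1933.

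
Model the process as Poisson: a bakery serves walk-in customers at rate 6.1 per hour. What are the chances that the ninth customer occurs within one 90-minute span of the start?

0.5639

Over the interval, μ = 6.1 × 1.5 = 9.15 (a 90-minute span = 1.5 hours).
The ninth arrival falls in the interval iff at least 9 events occur there: P(S_9 ≤ t) = P(N ≥ 9) = 1 − P(N ≤ 8) ≈ 0.5639.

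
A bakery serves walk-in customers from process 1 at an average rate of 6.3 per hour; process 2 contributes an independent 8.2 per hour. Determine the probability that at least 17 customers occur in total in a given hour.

0.2888

Independent Poisson processes superpose: combined rate λ = 6.3 + 8.2 = 14.5 per hour.
So μ = 14.5.
P(N ≥ 17) = 1 − P(N ≤ 16) ≈ 0.2888.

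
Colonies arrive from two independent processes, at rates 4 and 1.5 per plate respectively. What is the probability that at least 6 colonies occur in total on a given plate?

0.4711

Independent Poisson processes superpose: combined rate λ = 4 + 1.5 = 5.5 per plate.
So μ = 5.5.
P(N ≥ 6) = 1 − P(N ≤ 5) ≈ 0.4711.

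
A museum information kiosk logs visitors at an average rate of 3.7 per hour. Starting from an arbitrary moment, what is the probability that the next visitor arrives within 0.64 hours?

0.9063

Inter-arrival times are exponential with rate λ = 3.7 per hour.
P(T ≤ 0.64) = 1 − e^(−λt) = 1 − e^(−3.7 × 0.64) = 1 − e^(−2.368) ≈ 0.9063.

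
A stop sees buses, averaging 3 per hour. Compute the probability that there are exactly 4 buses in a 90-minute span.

0.1898

Over the interval, μ = 3 × 1.5 = 4.5 (a 90-minute span = 1.5 hours).
P(N = 4) = e^(−μ) μ^4/4! = e^(−4.5) · 4.5^4/24 ≈ 0.1898.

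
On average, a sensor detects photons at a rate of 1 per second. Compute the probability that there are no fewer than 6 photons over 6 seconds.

Over the interval, μ = 1 × 6 = 6 (6 seconds).
P(N ≥ 6) = 1 − P(N ≤ 5) = 1 − Σ_{j=0}^{5} e^(−μ) μ^j/j! ≈ 0.5543.

0.5543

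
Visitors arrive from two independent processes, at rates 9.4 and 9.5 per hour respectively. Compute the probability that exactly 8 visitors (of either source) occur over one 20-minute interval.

Independent Poisson processes superpose: combined rate λ = 9.4 + 9.5 = 18.9 per hour.
Over the interval, μ = 18.9 × 1/3 = 6.3 (a 20-minute interval = 1/3 hours).
P(N = 8) = e^(−6.3) · 6.3^8/8! ≈ 0.1130.

0.1130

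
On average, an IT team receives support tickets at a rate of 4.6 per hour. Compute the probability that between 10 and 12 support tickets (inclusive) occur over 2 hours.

Over the interval, μ = 4.6 × 2 = 9.2 (2 hours).
P(10 ≤ N ≤ 12) = Σ_{j=10}^{12} e^(−9.2) · 9.2^j/j! ≈ 0.2997.

0.2997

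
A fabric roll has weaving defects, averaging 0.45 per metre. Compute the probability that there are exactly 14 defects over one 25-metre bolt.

0.0776

Over the interval, μ = 0.45 × 25 = 11.25 (a 25-metre bolt = 25 metres).
P(N = 14) = e^(−μ) μ^14/14! = e^(−11.25) · 11.25^14/87178291200 ≈ 0.0776.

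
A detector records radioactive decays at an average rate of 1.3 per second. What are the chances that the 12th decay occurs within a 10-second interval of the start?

0.6468

Over the interval, μ = 1.3 × 10 = 13 (a 10-second interval = 10 seconds).
The 12th arrival falls in the interval iff at least 12 events occur there: P(S_12 ≤ t) = P(N ≥ 12) = 1 − P(N ≤ 11) ≈ 0.6468.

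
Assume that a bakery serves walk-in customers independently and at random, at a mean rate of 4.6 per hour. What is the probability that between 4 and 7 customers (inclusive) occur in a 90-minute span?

Over the interval, μ = 4.6 × 1.5 = 6.9 (a 90-minute span = 1.5 hours).
P(4 ≤ N ≤ 7) = Σ_{j=4}^{7} e^(−6.9) · 6.9^j/j! ≈ 0.5265.

0.5265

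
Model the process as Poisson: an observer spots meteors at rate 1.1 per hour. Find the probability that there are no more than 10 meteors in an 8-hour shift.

Over the interval, μ = 1.1 × 8 = 8.8 (an 8-hour shift = 8 hours).
P(N ≤ 10) = Σ_{j=0}^{10} e^(−μ) μ^j/j! ≈ 0.7294.

0.7294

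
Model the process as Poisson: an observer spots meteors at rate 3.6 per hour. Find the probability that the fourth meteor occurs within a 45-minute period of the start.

0.2859

Over the interval, μ = 3.6 × 0.75 = 2.7 (a 45-minute period = 0.75 hours).
The fourth arrival falls in the interval iff at least 4 events occur there: P(S_4 ≤ t) = P(N ≥ 4) = 1 − P(N ≤ 3) ≈ 0.2859.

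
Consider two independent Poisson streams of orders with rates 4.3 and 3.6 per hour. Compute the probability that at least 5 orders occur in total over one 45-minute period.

0.7048

Independent Poisson processes superpose: combined rate λ = 4.3 + 3.6 = 7.9 per hour.
Over the interval, μ = 7.9 × 0.75 = 5.925 (a 45-minute period = 0.75 hours).
P(N ≥ 5) = 1 − P(N ≤ 4) ≈ 0.7048.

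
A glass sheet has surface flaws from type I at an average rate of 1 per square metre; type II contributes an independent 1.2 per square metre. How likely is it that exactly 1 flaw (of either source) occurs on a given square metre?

0.2438

Independent Poisson processes superpose: combined rate λ = 1 + 1.2 = 2.2 per square metre.
So μ = 2.2.
P(N = 1) = e^(−2.2) · 2.2^1/1! ≈ 0.2438.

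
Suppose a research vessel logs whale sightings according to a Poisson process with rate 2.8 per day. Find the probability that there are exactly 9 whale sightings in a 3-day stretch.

Over the interval, μ = 2.8 × 3 = 8.4 (a 3-day stretch = 3 days).
P(N = 9) = e^(−μ) μ^9/9! = e^(−8.4) · 8.4^9/362880 ≈ 0.1290.

0.1290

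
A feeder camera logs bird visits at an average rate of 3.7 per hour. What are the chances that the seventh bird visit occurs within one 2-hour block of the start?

Over the interval, μ = 3.7 × 2 = 7.4 (a 2-hour block = 2 hours).
The seventh arrival falls in the interval iff at least 7 events occur there: P(S_7 ≤ t) = P(N ≥ 7) = 1 − P(N ≤ 6) ≈ 0.6080.

0.6080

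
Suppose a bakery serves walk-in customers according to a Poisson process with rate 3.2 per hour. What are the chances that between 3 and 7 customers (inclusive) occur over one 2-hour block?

0.6410

Over the interval, μ = 3.2 × 2 = 6.4 (a 2-hour block = 2 hours).
P(3 ≤ N ≤ 7) = Σ_{j=3}^{7} e^(−6.4) · 6.4^j/j! ≈ 0.6410.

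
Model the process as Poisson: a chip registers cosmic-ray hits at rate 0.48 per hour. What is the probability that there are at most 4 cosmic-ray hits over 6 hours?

Over the interval, μ = 0.48 × 6 = 2.88 (6 hours).
P(N ≤ 4) = Σ_{j=0}^{4} e^(−μ) μ^j/j! ≈ 0.8350.

0.8350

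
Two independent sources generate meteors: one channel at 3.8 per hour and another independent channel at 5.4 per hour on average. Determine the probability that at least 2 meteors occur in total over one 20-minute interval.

0.8106

Independent Poisson processes superpose: combined rate λ = 3.8 + 5.4 = 9.2 per hour.
Over the interval, μ = 9.2 × 1/3 ≈ 3.06667 (a 20-minute interval = 1/3 hours).
P(N ≥ 2) = 1 − P(N ≤ 1) ≈ 0.8106.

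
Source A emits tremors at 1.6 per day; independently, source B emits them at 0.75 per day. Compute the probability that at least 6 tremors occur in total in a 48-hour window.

Independent Poisson processes superpose: combined rate λ = 1.6 + 0.75 = 2.35 per day.
Over the interval, μ = 2.35 × 2 = 4.7 (a 48-hour window = 2 days).
P(N ≥ 6) = 1 − P(N ≤ 5) ≈ 0.3316.

0.3316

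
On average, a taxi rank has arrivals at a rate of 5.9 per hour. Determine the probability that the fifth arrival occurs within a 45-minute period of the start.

0.4536

Over the interval, μ = 5.9 × 0.75 = 4.425 (a 45-minute period = 0.75 hours).
The fifth arrival falls in the interval iff at least 5 events occur there: P(S_5 ≤ t) = P(N ≥ 5) = 1 − P(N ≤ 4) ≈ 0.4536.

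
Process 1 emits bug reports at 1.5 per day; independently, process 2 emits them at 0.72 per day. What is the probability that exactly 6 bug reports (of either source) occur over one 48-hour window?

0.1255

Independent Poisson processes superpose: combined rate λ = 1.5 + 0.72 = 2.22 per day.
Over the interval, μ = 2.22 × 2 = 4.44 (a 48-hour window = 2 days).
P(N = 6) = e^(−4.44) · 4.44^6/6! ≈ 0.1255.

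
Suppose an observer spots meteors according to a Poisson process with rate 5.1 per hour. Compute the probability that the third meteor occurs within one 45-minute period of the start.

Over the interval, μ = 5.1 × 0.75 = 3.825 (a 45-minute period = 0.75 hours).
The third arrival falls in the interval iff at least 3 events occur there: P(S_3 ≤ t) = P(N ≥ 3) = 1 − P(N ≤ 2) ≈ 0.7351.

0.7351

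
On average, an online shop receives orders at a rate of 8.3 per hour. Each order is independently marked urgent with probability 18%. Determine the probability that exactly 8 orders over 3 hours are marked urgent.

0.0457

Thinning: the orders that are marked urgent themselves form a Poisson process with rate 0.18 × 8.3 = 1.494 per hour.
Over the interval, μ = 1.494 × 3 = 4.482 (3 hours).
P(N = 8) = e^(−4.482) · 4.482^8/8! ≈ 0.0457.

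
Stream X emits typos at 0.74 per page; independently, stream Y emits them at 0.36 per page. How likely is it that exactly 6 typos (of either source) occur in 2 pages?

Independent Poisson processes superpose: combined rate λ = 0.74 + 0.36 = 1.1 per page.
Over the interval, μ = 1.1 × 2 = 2.2 (2 pages).
P(N = 6) = e^(−2.2) · 2.2^6/6! ≈ 0.0174.

0.0174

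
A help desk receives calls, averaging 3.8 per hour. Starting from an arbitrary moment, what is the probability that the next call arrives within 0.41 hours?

Inter-arrival times are exponential with rate λ = 3.8 per hour.
P(T ≤ 0.41) = 1 − e^(−λt) = 1 − e^(−3.8 × 0.41) = 1 − e^(−1.558) ≈ 0.7894.

0.7894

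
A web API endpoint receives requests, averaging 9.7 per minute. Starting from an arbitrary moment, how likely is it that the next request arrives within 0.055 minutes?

Inter-arrival times are exponential with rate λ = 9.7 per minute.
P(T ≤ 0.055) = 1 − e^(−λt) = 1 − e^(−9.7 × 0.055) = 1 − e^(−0.5335) ≈ 0.4135.

0.4135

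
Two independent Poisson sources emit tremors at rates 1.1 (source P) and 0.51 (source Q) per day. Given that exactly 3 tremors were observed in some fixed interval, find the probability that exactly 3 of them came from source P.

Given the total, each event is independently from source P with probability p = λ_P/(λ_P+λ_Q) = 1.1/1.61 ≈ 0.6832.
So K ~ Binomial(3, 1.1/1.61): P(K = 3) = C(3,3) · (1.1/1.61)^3 · (0.51/1.61)^0 ≈ 0.3189.

0.3189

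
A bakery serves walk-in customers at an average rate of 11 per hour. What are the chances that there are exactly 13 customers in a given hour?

With mean μ = 11 per hour,
P(N = 13) = e^(−μ) μ^13/13! = e^(−11) · 11^13/6227020800 ≈ 0.0926.

0.0926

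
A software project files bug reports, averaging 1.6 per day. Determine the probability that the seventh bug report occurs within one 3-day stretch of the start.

Over the interval, μ = 1.6 × 3 = 4.8 (a 3-day stretch = 3 days).
The seventh arrival falls in the interval iff at least 7 events occur there: P(S_7 ≤ t) = P(N ≥ 7) = 1 − P(N ≤ 6) ≈ 0.2092.

0.2092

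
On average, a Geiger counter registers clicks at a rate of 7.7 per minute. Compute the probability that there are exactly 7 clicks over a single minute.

0.1442

With mean μ = 7.7 per minute,
P(N = 7) = e^(−μ) μ^7/7! = e^(−7.7) · 7.7^7/5040 ≈ 0.1442.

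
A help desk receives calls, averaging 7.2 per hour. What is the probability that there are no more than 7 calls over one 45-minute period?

0.8217

Over the interval, μ = 7.2 × 0.75 = 5.4 (a 45-minute period = 0.75 hours).
P(N ≤ 7) = Σ_{j=0}^{7} e^(−μ) μ^j/j! ≈ 0.8217.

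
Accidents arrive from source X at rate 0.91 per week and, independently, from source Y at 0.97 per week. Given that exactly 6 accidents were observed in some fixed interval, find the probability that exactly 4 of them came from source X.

Given the total, each event is independently from source X with probability p = λ_X/(λ_X+λ_Y) = 0.91/1.88 ≈ 0.4840.
So K ~ Binomial(6, 0.91/1.88): P(K = 4) = C(6,4) · (0.91/1.88)^4 · (0.97/1.88)^2 ≈ 0.2192.

0.2192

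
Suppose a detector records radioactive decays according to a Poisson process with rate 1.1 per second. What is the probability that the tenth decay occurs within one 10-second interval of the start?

Over the interval, μ = 1.1 × 10 = 11 (a 10-second interval = 10 seconds).
The tenth arrival falls in the interval iff at least 10 events occur there: P(S_10 ≤ t) = P(N ≥ 10) = 1 − P(N ≤ 9) ≈ 0.6595.

0.6595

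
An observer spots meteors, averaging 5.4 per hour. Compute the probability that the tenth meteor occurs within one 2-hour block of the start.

Over the interval, μ = 5.4 × 2 = 10.8 (a 2-hour block = 2 hours).
The tenth arrival falls in the interval iff at least 10 events occur there: P(S_10 ≤ t) = P(N ≥ 10) = 1 − P(N ≤ 9) ≈ 0.6374.

0.6374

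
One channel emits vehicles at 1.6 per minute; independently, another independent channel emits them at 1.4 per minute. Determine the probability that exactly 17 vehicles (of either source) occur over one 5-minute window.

0.0847

Independent Poisson processes superpose: combined rate λ = 1.6 + 1.4 = 3 per minute.
Over the interval, μ = 3 × 5 = 15 (a 5-minute window = 5 minutes).
P(N = 17) = e^(−15) · 15^17/17! ≈ 0.0847.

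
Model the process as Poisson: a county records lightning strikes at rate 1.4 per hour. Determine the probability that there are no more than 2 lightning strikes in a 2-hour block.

Over the interval, μ = 1.4 × 2 = 2.8 (a 2-hour block = 2 hours).
P(N ≤ 2) = Σ_{j=0}^{2} e^(−μ) μ^j/j! ≈ 0.4695.

0.4695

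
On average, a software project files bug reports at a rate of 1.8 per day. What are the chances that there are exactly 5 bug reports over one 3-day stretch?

Over the interval, μ = 1.8 × 3 = 5.4 (a 3-day stretch = 3 days).
P(N = 5) = e^(−μ) μ^5/5! = e^(−5.4) · 5.4^5/120 ≈ 0.1728.

0.1728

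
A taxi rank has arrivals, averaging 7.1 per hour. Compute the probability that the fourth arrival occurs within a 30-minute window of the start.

Over the interval, μ = 7.1 × 0.5 = 3.55 (a 30-minute window = 0.5 hours).
The fourth arrival falls in the interval iff at least 4 events occur there: P(S_4 ≤ t) = P(N ≥ 4) = 1 − P(N ≤ 3) ≈ 0.4741.

0.4741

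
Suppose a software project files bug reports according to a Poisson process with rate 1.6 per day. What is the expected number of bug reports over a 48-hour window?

3.2

E[N] = λt = 1.6 × 2 = 3.2 (a 48-hour window = 2 days).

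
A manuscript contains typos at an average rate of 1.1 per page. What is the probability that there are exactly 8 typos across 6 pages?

Over the interval, μ = 1.1 × 6 = 6.6 (6 pages).
P(N = 8) = e^(−μ) μ^8/8! = e^(−6.6) · 6.6^8/40320 ≈ 0.1215.

0.1215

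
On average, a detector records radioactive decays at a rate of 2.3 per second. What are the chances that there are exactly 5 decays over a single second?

0.0538

With mean μ = 2.3 per second,
P(N = 5) = e^(−μ) μ^5/5! = e^(−2.3) · 2.3^5/120 ≈ 0.0538.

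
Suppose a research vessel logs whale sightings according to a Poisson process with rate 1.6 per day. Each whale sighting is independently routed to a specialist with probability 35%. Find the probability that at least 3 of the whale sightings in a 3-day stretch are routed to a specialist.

Thinning: the whale sightings that are routed to a specialist themselves form a Poisson process with rate 0.35 × 1.6 = 0.56 per day.
Over the interval, μ = 0.56 × 3 = 1.68 (a 3-day stretch = 3 days).
P(N ≥ 3) = 1 − P(N ≤ 2) ≈ 0.2375.

0.2375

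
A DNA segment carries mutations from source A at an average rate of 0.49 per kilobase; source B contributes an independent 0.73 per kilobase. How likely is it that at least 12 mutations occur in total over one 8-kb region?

Independent Poisson processes superpose: combined rate λ = 0.49 + 0.73 = 1.22 per kilobase.
Over the interval, μ = 1.22 × 8 = 9.76 (an 8-kb region = 8 kilobases).
P(N ≥ 12) = 1 − P(N ≤ 11) ≈ 0.2763.

0.2763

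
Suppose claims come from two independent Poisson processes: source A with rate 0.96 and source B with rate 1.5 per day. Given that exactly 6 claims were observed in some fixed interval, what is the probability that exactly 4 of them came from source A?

0.1293

Given the total, each event is independently from source A with probability p = λ_A/(λ_A+λ_B) = 0.96/2.46 ≈ 0.3902.
So K ~ Binomial(6, 0.96/2.46): P(K = 4) = C(6,4) · (0.96/2.46)^4 · (1.5/2.46)^2 ≈ 0.1293.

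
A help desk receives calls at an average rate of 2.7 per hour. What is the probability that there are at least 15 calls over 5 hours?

0.3767

Over the interval, μ = 2.7 × 5 = 13.5 (5 hours).
P(N ≥ 15) = 1 − P(N ≤ 14) = 1 − Σ_{j=0}^{14} e^(−μ) μ^j/j! ≈ 0.3767.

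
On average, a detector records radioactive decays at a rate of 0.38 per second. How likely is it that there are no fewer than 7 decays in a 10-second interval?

0.0909

Over the interval, μ = 0.38 × 10 = 3.8 (a 10-second interval = 10 seconds).
P(N ≥ 7) = 1 − P(N ≤ 6) = 1 − Σ_{j=0}^{6} e^(−μ) μ^j/j! ≈ 0.0909.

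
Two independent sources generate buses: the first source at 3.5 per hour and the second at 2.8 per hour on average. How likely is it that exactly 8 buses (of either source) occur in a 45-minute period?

0.0547

Independent Poisson processes superpose: combined rate λ = 3.5 + 2.8 = 6.3 per hour.
Over the interval, μ = 6.3 × 0.75 = 4.725 (a 45-minute period = 0.75 hours).
P(N = 8) = e^(−4.725) · 4.725^8/8! ≈ 0.0547.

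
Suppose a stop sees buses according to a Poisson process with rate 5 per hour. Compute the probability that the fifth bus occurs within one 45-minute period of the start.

Over the interval, μ = 5 × 0.75 = 3.75 (a 45-minute period = 0.75 hours).
The fifth arrival falls in the interval iff at least 5 events occur there: P(S_5 ≤ t) = P(N ≥ 5) = 1 − P(N ≤ 4) ≈ 0.3225.

0.3225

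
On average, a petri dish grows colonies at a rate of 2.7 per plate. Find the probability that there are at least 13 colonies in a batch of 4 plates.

0.2896

Over the interval, μ = 2.7 × 4 = 10.8 (a batch of 4 plates = 4 plates).
P(N ≥ 13) = 1 − P(N ≤ 12) = 1 − Σ_{j=0}^{12} e^(−μ) μ^j/j! ≈ 0.2896.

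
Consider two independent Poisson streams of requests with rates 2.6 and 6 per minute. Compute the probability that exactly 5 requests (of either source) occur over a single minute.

Independent Poisson processes superpose: combined rate λ = 2.6 + 6 = 8.6 per minute.
So μ = 8.6.
P(N = 5) = e^(−8.6) · 8.6^5/5! ≈ 0.0722.

0.0722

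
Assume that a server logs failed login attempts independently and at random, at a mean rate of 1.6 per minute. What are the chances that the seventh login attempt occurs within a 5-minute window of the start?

Over the interval, μ = 1.6 × 5 = 8 (a 5-minute window = 5 minutes).
The seventh arrival falls in the interval iff at least 7 events occur there: P(S_7 ≤ t) = P(N ≥ 7) = 1 − P(N ≤ 6) ≈ 0.6866.

0.6866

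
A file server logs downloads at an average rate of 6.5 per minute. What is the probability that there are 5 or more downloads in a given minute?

With mean μ = 6.5 per minute,
P(N ≥ 5) = 1 − P(N ≤ 4) = 1 − Σ_{j=0}^{4} e^(−μ) μ^j/j! ≈ 0.7763.

0.7763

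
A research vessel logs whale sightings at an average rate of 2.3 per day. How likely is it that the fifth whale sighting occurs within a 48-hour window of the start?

Over the interval, μ = 2.3 × 2 = 4.6 (a 48-hour window = 2 days).
The fifth arrival falls in the interval iff at least 5 events occur there: P(S_5 ≤ t) = P(N ≥ 5) = 1 − P(N ≤ 4) ≈ 0.4868.

0.4868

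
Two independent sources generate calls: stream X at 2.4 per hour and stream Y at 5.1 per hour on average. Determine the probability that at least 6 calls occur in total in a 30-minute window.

Independent Poisson processes superpose: combined rate λ = 2.4 + 5.1 = 7.5 per hour.
Over the interval, μ = 7.5 × 0.5 = 3.75 (a 30-minute window = 0.5 hours).
P(N ≥ 6) = 1 − P(N ≤ 5) ≈ 0.1771.

0.1771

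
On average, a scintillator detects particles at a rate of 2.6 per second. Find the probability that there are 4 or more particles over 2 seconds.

0.7619

Over the interval, μ = 2.6 × 2 = 5.2 (2 seconds).
P(N ≥ 4) = 1 − P(N ≤ 3) = 1 − Σ_{j=0}^{3} e^(−μ) μ^j/j! ≈ 0.7619.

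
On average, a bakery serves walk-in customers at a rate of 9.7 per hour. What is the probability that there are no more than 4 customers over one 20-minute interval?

Over the interval, μ = 9.7 × 1/3 ≈ 3.23333 (a 20-minute interval = 1/3 hours).
P(N ≤ 4) = Σ_{j=0}^{4} e^(−μ) μ^j/j! ≈ 0.7747.

0.7747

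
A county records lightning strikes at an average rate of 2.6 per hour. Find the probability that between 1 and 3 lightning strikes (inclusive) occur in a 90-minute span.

0.4330

Over the interval, μ = 2.6 × 1.5 = 3.9 (a 90-minute span = 1.5 hours).
P(1 ≤ N ≤ 3) = Σ_{j=1}^{3} e^(−3.9) · 3.9^j/j! ≈ 0.4330.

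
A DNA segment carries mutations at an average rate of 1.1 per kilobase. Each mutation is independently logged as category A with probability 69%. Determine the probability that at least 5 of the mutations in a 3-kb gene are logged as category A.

Thinning: the mutations that are logged as category A themselves form a Poisson process with rate 0.69 × 1.1 = 0.759 per kilobase.
Over the interval, μ = 0.759 × 3 = 2.277 (a 3-kb gene = 3 kilobases).
P(N ≥ 5) = 1 − P(N ≤ 4) ≈ 0.0811.

0.0811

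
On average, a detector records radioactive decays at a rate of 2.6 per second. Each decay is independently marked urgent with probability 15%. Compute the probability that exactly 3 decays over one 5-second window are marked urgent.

0.1758

Thinning: the decays that are marked urgent themselves form a Poisson process with rate 0.15 × 2.6 = 0.39 per second.
Over the interval, μ = 0.39 × 5 = 1.95 (a 5-second window = 5 seconds).
P(N = 3) = e^(−1.95) · 1.95^3/3! ≈ 0.1758.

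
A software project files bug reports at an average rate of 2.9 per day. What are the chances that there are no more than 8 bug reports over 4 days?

0.1830

Over the interval, μ = 2.9 × 4 = 11.6 (4 days).
P(N ≤ 8) = Σ_{j=0}^{8} e^(−μ) μ^j/j! ≈ 0.1830.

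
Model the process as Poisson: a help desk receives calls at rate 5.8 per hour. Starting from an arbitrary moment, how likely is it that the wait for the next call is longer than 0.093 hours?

0.5831

The wait for the next event is exponential with rate λ = 5.8 per hour.
P(T > 0.093) = e^(−λt) = e^(−5.8 × 0.093) = e^(−0.5394) ≈ 0.5831.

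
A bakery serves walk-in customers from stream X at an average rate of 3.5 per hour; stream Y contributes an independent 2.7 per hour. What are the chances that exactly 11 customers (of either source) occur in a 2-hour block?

0.1100

Independent Poisson processes superpose: combined rate λ = 3.5 + 2.7 = 6.2 per hour.
Over the interval, μ = 6.2 × 2 = 12.4 (a 2-hour block = 2 hours).
P(N = 11) = e^(−12.4) · 12.4^11/11! ≈ 0.1100.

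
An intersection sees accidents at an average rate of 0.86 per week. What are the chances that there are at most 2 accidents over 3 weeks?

0.5235

Over the interval, μ = 0.86 × 3 = 2.58 (3 weeks).
P(N ≤ 2) = Σ_{j=0}^{2} e^(−μ) μ^j/j! ≈ 0.5235.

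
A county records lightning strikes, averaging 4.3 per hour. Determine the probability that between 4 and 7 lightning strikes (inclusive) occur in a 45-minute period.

Over the interval, μ = 4.3 × 0.75 = 3.225 (a 45-minute period = 0.75 hours).
P(4 ≤ N ≤ 7) = Σ_{j=4}^{7} e^(−3.225) · 3.225^j/j! ≈ 0.3855.

0.3855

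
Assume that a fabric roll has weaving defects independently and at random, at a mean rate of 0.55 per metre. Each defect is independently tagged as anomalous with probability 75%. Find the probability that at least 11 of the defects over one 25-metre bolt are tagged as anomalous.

Thinning: the defects that are tagged as anomalous themselves form a Poisson process with rate 0.75 × 0.55 = 0.4125 per metre.
Over the interval, μ = 0.4125 × 25 = 10.3125 (a 25-metre bolt = 25 metres).
P(N ≥ 11) = 1 − P(N ≤ 10) ≈ 0.4560.

0.4560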